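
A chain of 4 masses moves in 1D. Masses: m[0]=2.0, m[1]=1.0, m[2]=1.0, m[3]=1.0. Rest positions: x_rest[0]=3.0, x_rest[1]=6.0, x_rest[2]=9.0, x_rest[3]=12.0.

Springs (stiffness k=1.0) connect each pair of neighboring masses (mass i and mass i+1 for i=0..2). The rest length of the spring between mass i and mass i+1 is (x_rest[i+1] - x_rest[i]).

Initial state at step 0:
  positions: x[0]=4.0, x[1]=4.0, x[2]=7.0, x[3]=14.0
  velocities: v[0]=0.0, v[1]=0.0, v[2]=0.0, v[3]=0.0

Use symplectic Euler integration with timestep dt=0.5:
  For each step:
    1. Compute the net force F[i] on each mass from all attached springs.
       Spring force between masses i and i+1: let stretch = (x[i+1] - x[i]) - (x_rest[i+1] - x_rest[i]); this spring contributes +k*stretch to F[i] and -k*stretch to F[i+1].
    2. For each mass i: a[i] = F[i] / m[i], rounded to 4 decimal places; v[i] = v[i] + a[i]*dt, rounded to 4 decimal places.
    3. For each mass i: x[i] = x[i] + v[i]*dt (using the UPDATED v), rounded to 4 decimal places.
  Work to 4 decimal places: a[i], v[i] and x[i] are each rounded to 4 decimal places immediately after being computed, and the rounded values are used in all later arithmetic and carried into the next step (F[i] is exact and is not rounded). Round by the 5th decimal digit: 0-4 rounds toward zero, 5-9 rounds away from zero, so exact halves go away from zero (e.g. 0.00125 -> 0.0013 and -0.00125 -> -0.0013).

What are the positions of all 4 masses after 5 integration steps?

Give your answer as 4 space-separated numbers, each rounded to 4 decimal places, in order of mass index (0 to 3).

Answer: 2.1026 8.2794 10.1633 10.3523

Derivation:
Step 0: x=[4.0000 4.0000 7.0000 14.0000] v=[0.0000 0.0000 0.0000 0.0000]
Step 1: x=[3.6250 4.7500 8.0000 13.0000] v=[-0.7500 1.5000 2.0000 -2.0000]
Step 2: x=[3.0156 6.0313 9.4375 11.5000] v=[-1.2188 2.5625 2.8750 -3.0000]
Step 3: x=[2.4082 7.4102 10.5391 10.2344] v=[-1.2149 2.7578 2.2032 -2.5313]
Step 4: x=[2.0510 8.3209 10.7823 9.7949] v=[-0.7144 1.8213 0.4864 -0.8790]
Step 5: x=[2.1026 8.2794 10.1633 10.3523] v=[0.1031 -0.0830 -1.2380 1.1147]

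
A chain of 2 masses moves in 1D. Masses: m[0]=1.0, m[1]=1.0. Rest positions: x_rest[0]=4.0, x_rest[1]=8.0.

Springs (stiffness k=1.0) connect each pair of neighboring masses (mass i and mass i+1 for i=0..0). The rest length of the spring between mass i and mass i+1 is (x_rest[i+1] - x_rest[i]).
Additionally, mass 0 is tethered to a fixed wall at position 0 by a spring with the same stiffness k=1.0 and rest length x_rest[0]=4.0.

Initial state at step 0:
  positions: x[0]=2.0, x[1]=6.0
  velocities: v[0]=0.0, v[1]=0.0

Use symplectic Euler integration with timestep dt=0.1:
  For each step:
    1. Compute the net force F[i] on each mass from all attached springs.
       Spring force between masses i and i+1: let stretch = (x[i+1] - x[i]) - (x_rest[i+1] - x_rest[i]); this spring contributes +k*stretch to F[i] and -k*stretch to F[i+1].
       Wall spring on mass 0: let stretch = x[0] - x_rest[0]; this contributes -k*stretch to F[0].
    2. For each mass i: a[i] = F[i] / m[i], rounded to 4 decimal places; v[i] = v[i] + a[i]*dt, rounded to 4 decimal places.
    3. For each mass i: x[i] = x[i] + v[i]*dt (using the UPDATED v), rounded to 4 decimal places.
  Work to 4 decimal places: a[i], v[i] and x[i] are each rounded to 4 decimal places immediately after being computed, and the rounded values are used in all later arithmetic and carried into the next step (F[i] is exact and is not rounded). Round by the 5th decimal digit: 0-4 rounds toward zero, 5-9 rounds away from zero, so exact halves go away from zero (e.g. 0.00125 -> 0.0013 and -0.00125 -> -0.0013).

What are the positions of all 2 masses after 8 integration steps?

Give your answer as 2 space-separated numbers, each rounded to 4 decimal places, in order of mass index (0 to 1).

Step 0: x=[2.0000 6.0000] v=[0.0000 0.0000]
Step 1: x=[2.0200 6.0000] v=[0.2000 0.0000]
Step 2: x=[2.0596 6.0002] v=[0.3960 0.0020]
Step 3: x=[2.1180 6.0010] v=[0.5841 0.0079]
Step 4: x=[2.1941 6.0030] v=[0.7606 0.0196]
Step 5: x=[2.2863 6.0069] v=[0.9221 0.0387]
Step 6: x=[2.3929 6.0136] v=[1.0655 0.0666]
Step 7: x=[2.5117 6.0241] v=[1.1883 0.1045]
Step 8: x=[2.6405 6.0394] v=[1.2884 0.1533]

Answer: 2.6405 6.0394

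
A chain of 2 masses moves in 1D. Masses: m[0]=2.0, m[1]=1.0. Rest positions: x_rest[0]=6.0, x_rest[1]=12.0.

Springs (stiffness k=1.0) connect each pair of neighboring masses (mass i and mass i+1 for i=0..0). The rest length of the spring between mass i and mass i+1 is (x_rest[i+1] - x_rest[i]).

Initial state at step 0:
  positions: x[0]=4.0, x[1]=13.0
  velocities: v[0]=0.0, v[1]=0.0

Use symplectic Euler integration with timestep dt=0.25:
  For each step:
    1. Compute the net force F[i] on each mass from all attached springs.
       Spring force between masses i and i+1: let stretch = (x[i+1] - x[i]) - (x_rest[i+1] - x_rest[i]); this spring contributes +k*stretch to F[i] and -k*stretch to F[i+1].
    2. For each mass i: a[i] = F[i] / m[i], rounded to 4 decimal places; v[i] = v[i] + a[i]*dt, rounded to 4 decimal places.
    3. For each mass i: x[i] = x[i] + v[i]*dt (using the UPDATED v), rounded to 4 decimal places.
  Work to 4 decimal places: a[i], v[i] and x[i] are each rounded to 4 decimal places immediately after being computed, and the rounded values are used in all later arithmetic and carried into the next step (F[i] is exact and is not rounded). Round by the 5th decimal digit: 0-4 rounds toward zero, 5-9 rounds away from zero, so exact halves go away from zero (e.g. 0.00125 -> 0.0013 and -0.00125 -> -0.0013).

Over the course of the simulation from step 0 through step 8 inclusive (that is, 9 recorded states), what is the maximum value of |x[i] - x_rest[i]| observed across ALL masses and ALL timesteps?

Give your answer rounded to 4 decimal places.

Answer: 2.7474

Derivation:
Step 0: x=[4.0000 13.0000] v=[0.0000 0.0000]
Step 1: x=[4.0938 12.8125] v=[0.3750 -0.7500]
Step 2: x=[4.2725 12.4551] v=[0.7149 -1.4297]
Step 3: x=[4.5194 11.9613] v=[0.9877 -1.9754]
Step 4: x=[4.8114 11.3773] v=[1.1680 -2.3359]
Step 5: x=[5.1211 10.7580] v=[1.2388 -2.4774]
Step 6: x=[5.4195 10.1614] v=[1.1934 -2.3866]
Step 7: x=[5.6785 9.6434] v=[1.0361 -2.0721]
Step 8: x=[5.8739 9.2526] v=[0.7817 -1.5633]
Max displacement = 2.7474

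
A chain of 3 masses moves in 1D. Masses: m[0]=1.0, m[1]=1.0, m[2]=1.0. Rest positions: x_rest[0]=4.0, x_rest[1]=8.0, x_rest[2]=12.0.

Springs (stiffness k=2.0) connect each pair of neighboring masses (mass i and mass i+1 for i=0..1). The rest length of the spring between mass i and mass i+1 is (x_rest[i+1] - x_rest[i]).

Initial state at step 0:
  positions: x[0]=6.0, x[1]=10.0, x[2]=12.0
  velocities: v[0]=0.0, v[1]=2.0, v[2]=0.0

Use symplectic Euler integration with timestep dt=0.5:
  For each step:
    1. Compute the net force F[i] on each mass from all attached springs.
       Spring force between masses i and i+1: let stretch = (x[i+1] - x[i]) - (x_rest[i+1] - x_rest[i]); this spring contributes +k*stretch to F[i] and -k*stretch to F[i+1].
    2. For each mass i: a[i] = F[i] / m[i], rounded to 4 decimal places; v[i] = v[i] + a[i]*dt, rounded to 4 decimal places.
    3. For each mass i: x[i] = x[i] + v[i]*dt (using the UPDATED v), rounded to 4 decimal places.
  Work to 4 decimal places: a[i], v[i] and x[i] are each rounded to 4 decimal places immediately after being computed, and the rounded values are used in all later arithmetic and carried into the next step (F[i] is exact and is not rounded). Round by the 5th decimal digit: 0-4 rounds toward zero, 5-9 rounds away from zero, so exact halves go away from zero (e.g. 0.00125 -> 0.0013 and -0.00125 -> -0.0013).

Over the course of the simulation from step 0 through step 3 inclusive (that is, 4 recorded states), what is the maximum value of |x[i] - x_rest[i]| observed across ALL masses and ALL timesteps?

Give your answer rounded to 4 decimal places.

Step 0: x=[6.0000 10.0000 12.0000] v=[0.0000 2.0000 0.0000]
Step 1: x=[6.0000 10.0000 13.0000] v=[0.0000 0.0000 2.0000]
Step 2: x=[6.0000 9.5000 14.5000] v=[0.0000 -1.0000 3.0000]
Step 3: x=[5.7500 9.7500 15.5000] v=[-0.5000 0.5000 2.0000]
Max displacement = 3.5000

Answer: 3.5000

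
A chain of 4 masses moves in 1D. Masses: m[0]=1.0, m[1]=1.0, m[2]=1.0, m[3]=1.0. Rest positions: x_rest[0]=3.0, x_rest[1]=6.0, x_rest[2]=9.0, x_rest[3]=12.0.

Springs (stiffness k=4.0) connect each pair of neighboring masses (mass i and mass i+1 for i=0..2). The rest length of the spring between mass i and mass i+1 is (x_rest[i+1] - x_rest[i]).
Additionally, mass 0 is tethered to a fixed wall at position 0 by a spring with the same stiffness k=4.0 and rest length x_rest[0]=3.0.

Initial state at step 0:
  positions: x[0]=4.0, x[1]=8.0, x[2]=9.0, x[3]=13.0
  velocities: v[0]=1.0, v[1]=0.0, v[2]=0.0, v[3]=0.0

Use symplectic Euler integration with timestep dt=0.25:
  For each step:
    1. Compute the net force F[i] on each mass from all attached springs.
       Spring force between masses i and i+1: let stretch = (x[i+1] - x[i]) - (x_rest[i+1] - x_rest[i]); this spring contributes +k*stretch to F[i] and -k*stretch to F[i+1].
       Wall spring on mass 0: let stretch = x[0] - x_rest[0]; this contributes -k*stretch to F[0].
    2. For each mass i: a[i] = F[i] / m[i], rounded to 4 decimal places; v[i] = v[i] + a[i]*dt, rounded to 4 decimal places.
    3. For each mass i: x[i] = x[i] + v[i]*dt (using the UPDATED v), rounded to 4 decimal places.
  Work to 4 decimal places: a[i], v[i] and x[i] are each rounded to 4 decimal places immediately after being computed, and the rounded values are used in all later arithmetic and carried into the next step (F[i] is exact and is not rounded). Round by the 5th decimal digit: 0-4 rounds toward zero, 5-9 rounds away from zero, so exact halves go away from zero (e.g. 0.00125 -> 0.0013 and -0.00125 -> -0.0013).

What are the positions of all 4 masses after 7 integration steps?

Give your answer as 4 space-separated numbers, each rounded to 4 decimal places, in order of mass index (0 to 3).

Answer: 2.6300 5.9721 8.8549 13.4473

Derivation:
Step 0: x=[4.0000 8.0000 9.0000 13.0000] v=[1.0000 0.0000 0.0000 0.0000]
Step 1: x=[4.2500 7.2500 9.7500 12.7500] v=[1.0000 -3.0000 3.0000 -1.0000]
Step 2: x=[4.1875 6.3750 10.6250 12.5000] v=[-0.2500 -3.5000 3.5000 -1.0000]
Step 3: x=[3.6250 6.0156 10.9063 12.5313] v=[-2.2500 -1.4375 1.1250 0.1250]
Step 4: x=[2.7539 6.2813 10.3711 12.9063] v=[-3.4844 1.0626 -2.1407 1.5000]
Step 5: x=[2.0762 6.6876 9.4473 13.3975] v=[-2.7109 1.6250 -3.6953 1.9648]
Step 6: x=[2.0323 6.6309 8.8211 13.6512] v=[-0.1757 -0.2267 -2.5048 1.0146]
Step 7: x=[2.6300 5.9721 8.8549 13.4473] v=[2.3906 -2.6351 0.1351 -0.8155]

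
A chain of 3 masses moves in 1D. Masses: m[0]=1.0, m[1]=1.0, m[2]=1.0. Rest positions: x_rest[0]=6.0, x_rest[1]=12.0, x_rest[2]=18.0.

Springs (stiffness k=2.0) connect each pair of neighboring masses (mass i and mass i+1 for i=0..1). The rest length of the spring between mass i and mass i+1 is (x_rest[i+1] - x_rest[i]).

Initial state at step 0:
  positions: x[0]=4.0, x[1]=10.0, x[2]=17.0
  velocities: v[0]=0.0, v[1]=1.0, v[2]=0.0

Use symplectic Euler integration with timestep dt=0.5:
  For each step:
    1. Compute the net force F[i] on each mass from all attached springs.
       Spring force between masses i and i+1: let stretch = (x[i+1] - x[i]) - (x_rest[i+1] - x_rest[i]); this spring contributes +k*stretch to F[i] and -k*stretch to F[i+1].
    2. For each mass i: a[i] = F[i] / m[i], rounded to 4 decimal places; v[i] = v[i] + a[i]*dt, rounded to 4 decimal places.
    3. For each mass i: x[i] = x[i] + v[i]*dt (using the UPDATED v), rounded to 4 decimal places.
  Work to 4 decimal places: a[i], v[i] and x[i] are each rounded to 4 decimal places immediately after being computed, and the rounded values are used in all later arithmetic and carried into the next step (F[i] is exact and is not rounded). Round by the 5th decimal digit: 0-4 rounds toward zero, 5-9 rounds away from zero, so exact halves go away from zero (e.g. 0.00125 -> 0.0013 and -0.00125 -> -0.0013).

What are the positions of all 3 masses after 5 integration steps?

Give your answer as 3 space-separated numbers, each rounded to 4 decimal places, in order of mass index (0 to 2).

Answer: 5.5938 11.0313 16.8750

Derivation:
Step 0: x=[4.0000 10.0000 17.0000] v=[0.0000 1.0000 0.0000]
Step 1: x=[4.0000 11.0000 16.5000] v=[0.0000 2.0000 -1.0000]
Step 2: x=[4.5000 11.2500 16.2500] v=[1.0000 0.5000 -0.5000]
Step 3: x=[5.3750 10.6250 16.5000] v=[1.7500 -1.2500 0.5000]
Step 4: x=[5.8750 10.3125 16.8125] v=[1.0000 -0.6250 0.6250]
Step 5: x=[5.5938 11.0313 16.8750] v=[-0.5625 1.4375 0.1250]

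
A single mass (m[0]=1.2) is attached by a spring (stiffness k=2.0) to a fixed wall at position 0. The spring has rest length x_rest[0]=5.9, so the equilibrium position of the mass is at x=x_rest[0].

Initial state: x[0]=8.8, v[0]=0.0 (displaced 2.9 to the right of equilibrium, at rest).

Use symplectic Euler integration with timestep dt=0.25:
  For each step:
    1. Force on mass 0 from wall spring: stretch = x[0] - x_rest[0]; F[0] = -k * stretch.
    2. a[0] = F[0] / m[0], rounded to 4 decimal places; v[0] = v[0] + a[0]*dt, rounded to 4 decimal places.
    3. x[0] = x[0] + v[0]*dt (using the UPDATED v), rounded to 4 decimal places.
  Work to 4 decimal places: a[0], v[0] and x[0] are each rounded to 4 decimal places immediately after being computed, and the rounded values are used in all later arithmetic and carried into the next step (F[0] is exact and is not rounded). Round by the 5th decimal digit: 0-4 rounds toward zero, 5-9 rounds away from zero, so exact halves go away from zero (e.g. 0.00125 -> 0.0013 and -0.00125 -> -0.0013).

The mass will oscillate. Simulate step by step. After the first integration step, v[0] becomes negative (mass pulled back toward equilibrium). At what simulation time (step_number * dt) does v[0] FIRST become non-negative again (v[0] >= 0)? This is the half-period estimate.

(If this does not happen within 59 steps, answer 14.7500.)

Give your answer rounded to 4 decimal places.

Answer: 2.5000

Derivation:
Step 0: x=[8.8000] v=[0.0000]
Step 1: x=[8.4979] v=[-1.2083]
Step 2: x=[7.9252] v=[-2.2908]
Step 3: x=[7.1416] v=[-3.1346]
Step 4: x=[6.2286] v=[-3.6519]
Step 5: x=[5.2814] v=[-3.7888]
Step 6: x=[4.3986] v=[-3.5311]
Step 7: x=[3.6722] v=[-2.9055]
Step 8: x=[3.1779] v=[-1.9773]
Step 9: x=[2.9671] v=[-0.8431]
Step 10: x=[3.0619] v=[0.3790]
First v>=0 after going negative at step 10, time=2.5000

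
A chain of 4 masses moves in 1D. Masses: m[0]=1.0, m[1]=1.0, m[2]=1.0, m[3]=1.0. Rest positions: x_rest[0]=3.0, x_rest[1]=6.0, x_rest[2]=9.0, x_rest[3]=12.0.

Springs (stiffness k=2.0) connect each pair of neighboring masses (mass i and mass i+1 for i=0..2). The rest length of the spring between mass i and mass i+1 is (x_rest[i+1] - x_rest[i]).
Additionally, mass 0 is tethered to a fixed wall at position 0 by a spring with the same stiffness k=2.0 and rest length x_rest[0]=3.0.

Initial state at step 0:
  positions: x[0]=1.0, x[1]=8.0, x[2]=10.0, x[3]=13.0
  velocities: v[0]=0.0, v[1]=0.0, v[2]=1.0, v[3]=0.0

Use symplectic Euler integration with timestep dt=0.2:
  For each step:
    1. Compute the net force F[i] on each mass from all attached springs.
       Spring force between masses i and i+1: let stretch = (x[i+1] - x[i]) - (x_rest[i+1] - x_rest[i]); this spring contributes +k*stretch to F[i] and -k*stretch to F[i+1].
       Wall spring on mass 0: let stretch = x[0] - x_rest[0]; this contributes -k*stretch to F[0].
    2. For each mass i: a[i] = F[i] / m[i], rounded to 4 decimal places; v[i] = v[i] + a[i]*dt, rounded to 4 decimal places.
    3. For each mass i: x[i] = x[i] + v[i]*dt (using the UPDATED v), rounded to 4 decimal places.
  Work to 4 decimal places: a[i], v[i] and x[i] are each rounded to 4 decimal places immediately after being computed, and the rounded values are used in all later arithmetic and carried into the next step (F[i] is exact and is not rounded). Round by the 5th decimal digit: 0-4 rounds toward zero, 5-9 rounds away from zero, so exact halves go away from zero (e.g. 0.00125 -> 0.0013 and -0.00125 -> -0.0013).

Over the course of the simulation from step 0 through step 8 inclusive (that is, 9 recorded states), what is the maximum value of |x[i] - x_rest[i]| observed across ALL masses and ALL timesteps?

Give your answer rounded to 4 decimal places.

Step 0: x=[1.0000 8.0000 10.0000 13.0000] v=[0.0000 0.0000 1.0000 0.0000]
Step 1: x=[1.4800 7.6000 10.2800 13.0000] v=[2.4000 -2.0000 1.4000 0.0000]
Step 2: x=[2.3312 6.9248 10.5632 13.0224] v=[4.2560 -3.3760 1.4160 0.1120]
Step 3: x=[3.3634 6.1732 10.7521 13.0881] v=[5.1610 -3.7581 0.9443 0.3283]
Step 4: x=[4.3513 5.5631 10.7615 13.2069] v=[4.9396 -3.0505 0.0471 0.5939]
Step 5: x=[5.0881 5.2719 10.5507 13.3700] v=[3.6838 -1.4559 -1.0541 0.8157]
Step 6: x=[5.4325 5.3883 10.1431 13.5476] v=[1.7221 0.5821 -2.0379 0.8880]
Step 7: x=[5.3388 5.8886 9.6275 13.6928] v=[-0.4686 2.5017 -2.5780 0.7262]
Step 8: x=[4.8620 6.6441 9.1380 13.7528] v=[-2.3842 3.7773 -2.4474 0.3001]
Max displacement = 2.4325

Answer: 2.4325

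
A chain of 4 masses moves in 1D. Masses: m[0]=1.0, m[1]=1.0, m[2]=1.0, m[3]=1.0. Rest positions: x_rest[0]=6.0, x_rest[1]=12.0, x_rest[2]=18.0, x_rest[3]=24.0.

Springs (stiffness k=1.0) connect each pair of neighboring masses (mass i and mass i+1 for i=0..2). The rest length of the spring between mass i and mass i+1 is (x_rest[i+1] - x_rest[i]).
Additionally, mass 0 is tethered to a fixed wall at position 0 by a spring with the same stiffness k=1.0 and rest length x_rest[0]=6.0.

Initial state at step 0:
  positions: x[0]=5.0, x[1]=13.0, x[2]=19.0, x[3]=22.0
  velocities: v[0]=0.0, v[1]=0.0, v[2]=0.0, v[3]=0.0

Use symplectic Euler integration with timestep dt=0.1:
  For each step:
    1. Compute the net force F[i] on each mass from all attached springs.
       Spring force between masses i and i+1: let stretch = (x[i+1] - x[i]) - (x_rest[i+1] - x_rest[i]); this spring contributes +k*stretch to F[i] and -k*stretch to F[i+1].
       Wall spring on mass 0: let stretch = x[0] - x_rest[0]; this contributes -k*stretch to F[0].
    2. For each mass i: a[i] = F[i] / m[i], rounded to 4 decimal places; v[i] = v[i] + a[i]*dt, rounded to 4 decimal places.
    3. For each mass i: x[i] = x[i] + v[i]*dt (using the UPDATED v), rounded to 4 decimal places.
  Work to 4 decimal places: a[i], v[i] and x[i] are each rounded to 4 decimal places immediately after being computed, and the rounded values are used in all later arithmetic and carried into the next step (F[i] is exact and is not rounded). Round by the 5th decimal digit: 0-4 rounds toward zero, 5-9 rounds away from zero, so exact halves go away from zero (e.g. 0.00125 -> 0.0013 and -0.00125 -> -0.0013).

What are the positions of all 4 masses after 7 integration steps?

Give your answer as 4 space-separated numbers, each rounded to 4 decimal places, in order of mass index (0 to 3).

Answer: 5.7433 12.4885 18.2449 22.7671

Derivation:
Step 0: x=[5.0000 13.0000 19.0000 22.0000] v=[0.0000 0.0000 0.0000 0.0000]
Step 1: x=[5.0300 12.9800 18.9700 22.0300] v=[0.3000 -0.2000 -0.3000 0.3000]
Step 2: x=[5.0892 12.9404 18.9107 22.0894] v=[0.5920 -0.3960 -0.5930 0.5940]
Step 3: x=[5.1760 12.8820 18.8235 22.1770] v=[0.8682 -0.5841 -0.8722 0.8761]
Step 4: x=[5.2881 12.8059 18.7104 22.2911] v=[1.1212 -0.7606 -1.1310 1.1408]
Step 5: x=[5.4225 12.7137 18.5741 22.4294] v=[1.3442 -0.9219 -1.3634 1.3827]
Step 6: x=[5.5756 12.6072 18.4177 22.5891] v=[1.5311 -1.0650 -1.5639 1.5972]
Step 7: x=[5.7433 12.4885 18.2449 22.7671] v=[1.6767 -1.1871 -1.7278 1.7801]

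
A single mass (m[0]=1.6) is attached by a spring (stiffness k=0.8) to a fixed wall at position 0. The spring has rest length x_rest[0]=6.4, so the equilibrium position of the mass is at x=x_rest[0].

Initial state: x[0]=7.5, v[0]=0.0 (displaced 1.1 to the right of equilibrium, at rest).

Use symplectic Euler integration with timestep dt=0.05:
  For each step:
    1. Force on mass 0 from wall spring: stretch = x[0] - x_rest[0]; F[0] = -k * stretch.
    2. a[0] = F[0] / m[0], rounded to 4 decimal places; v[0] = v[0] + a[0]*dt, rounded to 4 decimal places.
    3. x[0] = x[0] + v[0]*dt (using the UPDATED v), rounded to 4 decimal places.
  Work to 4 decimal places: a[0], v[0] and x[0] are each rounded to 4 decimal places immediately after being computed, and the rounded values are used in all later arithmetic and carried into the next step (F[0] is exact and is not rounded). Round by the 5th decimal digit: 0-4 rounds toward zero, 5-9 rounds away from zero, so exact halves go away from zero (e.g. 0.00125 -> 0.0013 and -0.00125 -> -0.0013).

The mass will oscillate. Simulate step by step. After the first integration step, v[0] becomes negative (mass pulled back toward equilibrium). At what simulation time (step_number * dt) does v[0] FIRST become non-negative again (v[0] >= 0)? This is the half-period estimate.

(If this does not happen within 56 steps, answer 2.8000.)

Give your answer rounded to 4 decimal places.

Answer: 2.8000

Derivation:
Step 0: x=[7.5000] v=[0.0000]
Step 1: x=[7.4986] v=[-0.0275]
Step 2: x=[7.4959] v=[-0.0550]
Step 3: x=[7.4918] v=[-0.0824]
Step 4: x=[7.4863] v=[-0.1097]
Step 5: x=[7.4795] v=[-0.1369]
Step 6: x=[7.4713] v=[-0.1639]
Step 7: x=[7.4618] v=[-0.1907]
Step 8: x=[7.4509] v=[-0.2172]
Step 9: x=[7.4387] v=[-0.2435]
Step 10: x=[7.4252] v=[-0.2695]
Step 11: x=[7.4104] v=[-0.2951]
Step 12: x=[7.3944] v=[-0.3204]
Step 13: x=[7.3771] v=[-0.3453]
Step 14: x=[7.3586] v=[-0.3697]
Step 15: x=[7.3389] v=[-0.3937]
Step 16: x=[7.3180] v=[-0.4172]
Step 17: x=[7.2960] v=[-0.4402]
Step 18: x=[7.2729] v=[-0.4626]
Step 19: x=[7.2487] v=[-0.4844]
Step 20: x=[7.2234] v=[-0.5056]
Step 21: x=[7.1971] v=[-0.5262]
Step 22: x=[7.1698] v=[-0.5461]
Step 23: x=[7.1415] v=[-0.5653]
Step 24: x=[7.1123] v=[-0.5838]
Step 25: x=[7.0822] v=[-0.6016]
Step 26: x=[7.0513] v=[-0.6187]
Step 27: x=[7.0196] v=[-0.6350]
Step 28: x=[6.9871] v=[-0.6505]
Step 29: x=[6.9538] v=[-0.6652]
Step 30: x=[6.9199] v=[-0.6790]
Step 31: x=[6.8853] v=[-0.6920]
Step 32: x=[6.8501] v=[-0.7041]
Step 33: x=[6.8143] v=[-0.7154]
Step 34: x=[6.7780] v=[-0.7258]
Step 35: x=[6.7412] v=[-0.7353]
Step 36: x=[6.7040] v=[-0.7438]
Step 37: x=[6.6664] v=[-0.7514]
Step 38: x=[6.6285] v=[-0.7581]
Step 39: x=[6.5903] v=[-0.7638]
Step 40: x=[6.5519] v=[-0.7686]
Step 41: x=[6.5133] v=[-0.7724]
Step 42: x=[6.4745] v=[-0.7752]
Step 43: x=[6.4356] v=[-0.7771]
Step 44: x=[6.3967] v=[-0.7780]
Step 45: x=[6.3578] v=[-0.7779]
Step 46: x=[6.3190] v=[-0.7768]
Step 47: x=[6.2803] v=[-0.7748]
Step 48: x=[6.2417] v=[-0.7718]
Step 49: x=[6.2033] v=[-0.7678]
Step 50: x=[6.1652] v=[-0.7629]
Step 51: x=[6.1274] v=[-0.7570]
Step 52: x=[6.0899] v=[-0.7502]
Step 53: x=[6.0528] v=[-0.7424]
Step 54: x=[6.0161] v=[-0.7337]
Step 55: x=[5.9799] v=[-0.7241]
Step 56: x=[5.9442] v=[-0.7136]
v[0] did not become non-negative within 56 steps; using fallback time=2.8000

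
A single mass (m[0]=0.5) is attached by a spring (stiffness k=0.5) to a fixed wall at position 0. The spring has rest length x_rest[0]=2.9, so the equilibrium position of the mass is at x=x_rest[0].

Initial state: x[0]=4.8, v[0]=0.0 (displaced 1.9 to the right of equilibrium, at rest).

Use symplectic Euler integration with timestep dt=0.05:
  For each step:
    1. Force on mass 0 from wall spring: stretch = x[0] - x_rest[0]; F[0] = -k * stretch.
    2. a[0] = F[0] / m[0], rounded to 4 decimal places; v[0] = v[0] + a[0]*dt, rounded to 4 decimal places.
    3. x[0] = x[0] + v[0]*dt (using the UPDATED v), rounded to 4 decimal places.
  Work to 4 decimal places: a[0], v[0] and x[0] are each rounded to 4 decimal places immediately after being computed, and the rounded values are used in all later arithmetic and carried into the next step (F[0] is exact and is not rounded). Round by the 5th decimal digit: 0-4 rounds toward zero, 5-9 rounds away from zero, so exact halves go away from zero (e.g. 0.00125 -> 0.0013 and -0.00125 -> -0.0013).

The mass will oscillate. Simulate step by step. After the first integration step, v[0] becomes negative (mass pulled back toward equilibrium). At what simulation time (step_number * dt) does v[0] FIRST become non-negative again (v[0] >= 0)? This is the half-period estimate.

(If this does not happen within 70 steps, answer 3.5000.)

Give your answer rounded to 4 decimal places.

Answer: 3.1500

Derivation:
Step 0: x=[4.8000] v=[0.0000]
Step 1: x=[4.7953] v=[-0.0950]
Step 2: x=[4.7858] v=[-0.1898]
Step 3: x=[4.7716] v=[-0.2841]
Step 4: x=[4.7527] v=[-0.3777]
Step 5: x=[4.7292] v=[-0.4703]
Step 6: x=[4.7011] v=[-0.5618]
Step 7: x=[4.6685] v=[-0.6519]
Step 8: x=[4.6315] v=[-0.7403]
Step 9: x=[4.5902] v=[-0.8269]
Step 10: x=[4.5446] v=[-0.9114]
Step 11: x=[4.4949] v=[-0.9936]
Step 12: x=[4.4412] v=[-1.0733]
Step 13: x=[4.3837] v=[-1.1504]
Step 14: x=[4.3225] v=[-1.2246]
Step 15: x=[4.2577] v=[-1.2957]
Step 16: x=[4.1895] v=[-1.3636]
Step 17: x=[4.1181] v=[-1.4281]
Step 18: x=[4.0437] v=[-1.4890]
Step 19: x=[3.9664] v=[-1.5462]
Step 20: x=[3.8864] v=[-1.5995]
Step 21: x=[3.8040] v=[-1.6488]
Step 22: x=[3.7193] v=[-1.6940]
Step 23: x=[3.6326] v=[-1.7350]
Step 24: x=[3.5440] v=[-1.7716]
Step 25: x=[3.4538] v=[-1.8038]
Step 26: x=[3.3622] v=[-1.8315]
Step 27: x=[3.2695] v=[-1.8546]
Step 28: x=[3.1758] v=[-1.8731]
Step 29: x=[3.0815] v=[-1.8869]
Step 30: x=[2.9867] v=[-1.8960]
Step 31: x=[2.8917] v=[-1.9003]
Step 32: x=[2.7967] v=[-1.8999]
Step 33: x=[2.7020] v=[-1.8947]
Step 34: x=[2.6078] v=[-1.8848]
Step 35: x=[2.5143] v=[-1.8702]
Step 36: x=[2.4218] v=[-1.8509]
Step 37: x=[2.3305] v=[-1.8270]
Step 38: x=[2.2406] v=[-1.7985]
Step 39: x=[2.1523] v=[-1.7655]
Step 40: x=[2.0659] v=[-1.7281]
Step 41: x=[1.9816] v=[-1.6864]
Step 42: x=[1.8996] v=[-1.6405]
Step 43: x=[1.8201] v=[-1.5905]
Step 44: x=[1.7433] v=[-1.5365]
Step 45: x=[1.6694] v=[-1.4787]
Step 46: x=[1.5985] v=[-1.4172]
Step 47: x=[1.5309] v=[-1.3521]
Step 48: x=[1.4667] v=[-1.2836]
Step 49: x=[1.4061] v=[-1.2119]
Step 50: x=[1.3492] v=[-1.1372]
Step 51: x=[1.2962] v=[-1.0597]
Step 52: x=[1.2472] v=[-0.9795]
Step 53: x=[1.2024] v=[-0.8969]
Step 54: x=[1.1618] v=[-0.8120]
Step 55: x=[1.1255] v=[-0.7251]
Step 56: x=[1.0937] v=[-0.6364]
Step 57: x=[1.0664] v=[-0.5461]
Step 58: x=[1.0437] v=[-0.4544]
Step 59: x=[1.0256] v=[-0.3616]
Step 60: x=[1.0122] v=[-0.2679]
Step 61: x=[1.0035] v=[-0.1735]
Step 62: x=[0.9996] v=[-0.0787]
Step 63: x=[1.0004] v=[0.0163]
First v>=0 after going negative at step 63, time=3.1500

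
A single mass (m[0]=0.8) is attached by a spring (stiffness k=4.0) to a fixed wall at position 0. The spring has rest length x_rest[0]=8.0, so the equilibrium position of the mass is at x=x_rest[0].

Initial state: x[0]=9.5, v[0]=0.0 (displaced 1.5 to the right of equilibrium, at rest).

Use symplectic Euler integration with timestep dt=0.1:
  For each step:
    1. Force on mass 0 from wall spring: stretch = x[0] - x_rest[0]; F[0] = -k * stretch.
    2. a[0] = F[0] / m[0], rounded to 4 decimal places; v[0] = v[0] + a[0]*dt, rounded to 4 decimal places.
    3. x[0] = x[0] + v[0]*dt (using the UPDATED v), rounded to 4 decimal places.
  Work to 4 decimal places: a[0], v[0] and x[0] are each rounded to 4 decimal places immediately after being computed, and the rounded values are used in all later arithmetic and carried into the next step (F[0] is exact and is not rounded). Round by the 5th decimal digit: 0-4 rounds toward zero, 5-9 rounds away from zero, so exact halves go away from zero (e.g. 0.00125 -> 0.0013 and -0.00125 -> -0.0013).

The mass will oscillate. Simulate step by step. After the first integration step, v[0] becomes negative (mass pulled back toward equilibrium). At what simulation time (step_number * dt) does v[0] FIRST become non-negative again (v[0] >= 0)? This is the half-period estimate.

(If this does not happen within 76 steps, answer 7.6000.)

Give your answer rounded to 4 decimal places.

Step 0: x=[9.5000] v=[0.0000]
Step 1: x=[9.4250] v=[-0.7500]
Step 2: x=[9.2788] v=[-1.4625]
Step 3: x=[9.0686] v=[-2.1019]
Step 4: x=[8.8050] v=[-2.6362]
Step 5: x=[8.5011] v=[-3.0387]
Step 6: x=[8.1722] v=[-3.2893]
Step 7: x=[7.8347] v=[-3.3754]
Step 8: x=[7.5054] v=[-3.2928]
Step 9: x=[7.2009] v=[-3.0455]
Step 10: x=[6.9363] v=[-2.6460]
Step 11: x=[6.7249] v=[-2.1142]
Step 12: x=[6.5772] v=[-1.4767]
Step 13: x=[6.5007] v=[-0.7653]
Step 14: x=[6.4991] v=[-0.0157]
Step 15: x=[6.5726] v=[0.7348]
First v>=0 after going negative at step 15, time=1.5000

Answer: 1.5000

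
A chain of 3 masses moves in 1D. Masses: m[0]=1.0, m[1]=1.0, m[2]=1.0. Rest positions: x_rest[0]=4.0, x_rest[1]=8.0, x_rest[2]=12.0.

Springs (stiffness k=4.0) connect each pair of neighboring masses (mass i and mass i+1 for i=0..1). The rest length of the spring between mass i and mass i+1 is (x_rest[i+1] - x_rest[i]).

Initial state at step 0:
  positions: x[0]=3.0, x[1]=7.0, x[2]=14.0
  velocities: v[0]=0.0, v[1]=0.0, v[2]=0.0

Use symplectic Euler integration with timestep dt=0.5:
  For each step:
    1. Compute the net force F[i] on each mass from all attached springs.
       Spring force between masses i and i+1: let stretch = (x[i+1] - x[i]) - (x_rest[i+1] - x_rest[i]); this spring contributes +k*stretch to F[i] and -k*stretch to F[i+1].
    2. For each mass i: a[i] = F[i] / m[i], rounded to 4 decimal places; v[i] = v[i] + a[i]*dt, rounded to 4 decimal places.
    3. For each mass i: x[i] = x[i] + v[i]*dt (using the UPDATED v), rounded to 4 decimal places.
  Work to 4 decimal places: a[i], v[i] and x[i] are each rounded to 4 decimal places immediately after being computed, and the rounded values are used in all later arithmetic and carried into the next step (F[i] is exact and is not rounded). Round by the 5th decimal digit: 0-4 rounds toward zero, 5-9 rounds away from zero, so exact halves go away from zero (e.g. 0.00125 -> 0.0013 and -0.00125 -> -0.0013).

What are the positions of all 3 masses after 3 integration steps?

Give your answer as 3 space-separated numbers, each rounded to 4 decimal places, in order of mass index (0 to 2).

Step 0: x=[3.0000 7.0000 14.0000] v=[0.0000 0.0000 0.0000]
Step 1: x=[3.0000 10.0000 11.0000] v=[0.0000 6.0000 -6.0000]
Step 2: x=[6.0000 7.0000 11.0000] v=[6.0000 -6.0000 0.0000]
Step 3: x=[6.0000 7.0000 11.0000] v=[0.0000 0.0000 0.0000]

Answer: 6.0000 7.0000 11.0000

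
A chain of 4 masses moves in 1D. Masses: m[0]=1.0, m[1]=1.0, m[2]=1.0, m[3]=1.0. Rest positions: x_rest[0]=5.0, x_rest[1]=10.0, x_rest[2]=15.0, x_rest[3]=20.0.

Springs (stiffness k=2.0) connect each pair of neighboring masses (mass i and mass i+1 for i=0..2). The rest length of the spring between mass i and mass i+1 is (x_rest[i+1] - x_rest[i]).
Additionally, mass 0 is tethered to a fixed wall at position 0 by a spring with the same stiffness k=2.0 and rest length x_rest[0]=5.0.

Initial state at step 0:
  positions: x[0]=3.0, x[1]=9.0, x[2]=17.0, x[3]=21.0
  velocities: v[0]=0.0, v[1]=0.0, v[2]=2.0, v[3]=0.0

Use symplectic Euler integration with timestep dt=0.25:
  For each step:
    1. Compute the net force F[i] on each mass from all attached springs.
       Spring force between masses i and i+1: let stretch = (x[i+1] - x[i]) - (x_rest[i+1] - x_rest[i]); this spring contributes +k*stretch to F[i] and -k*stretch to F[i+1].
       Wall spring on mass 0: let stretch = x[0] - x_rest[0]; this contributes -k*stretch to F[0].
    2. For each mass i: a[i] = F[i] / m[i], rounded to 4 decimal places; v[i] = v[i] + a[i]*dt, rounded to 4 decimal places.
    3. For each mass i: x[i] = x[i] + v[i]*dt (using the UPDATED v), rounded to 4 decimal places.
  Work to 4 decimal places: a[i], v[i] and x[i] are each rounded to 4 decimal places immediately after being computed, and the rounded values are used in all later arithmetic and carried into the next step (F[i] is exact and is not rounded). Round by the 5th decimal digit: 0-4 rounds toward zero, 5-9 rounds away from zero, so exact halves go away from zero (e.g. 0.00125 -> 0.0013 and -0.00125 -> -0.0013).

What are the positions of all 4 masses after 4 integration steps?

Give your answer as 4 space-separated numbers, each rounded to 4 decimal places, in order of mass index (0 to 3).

Step 0: x=[3.0000 9.0000 17.0000 21.0000] v=[0.0000 0.0000 2.0000 0.0000]
Step 1: x=[3.3750 9.2500 17.0000 21.1250] v=[1.5000 1.0000 0.0000 0.5000]
Step 2: x=[4.0625 9.7344 16.5469 21.3594] v=[2.7500 1.9375 -1.8125 0.9375]
Step 3: x=[4.9512 10.3614 15.8438 21.6172] v=[3.5547 2.5078 -2.8125 1.0313]
Step 4: x=[5.8973 10.9974 15.1771 21.7784] v=[3.7842 2.5439 -2.6670 0.6446]

Answer: 5.8973 10.9974 15.1771 21.7784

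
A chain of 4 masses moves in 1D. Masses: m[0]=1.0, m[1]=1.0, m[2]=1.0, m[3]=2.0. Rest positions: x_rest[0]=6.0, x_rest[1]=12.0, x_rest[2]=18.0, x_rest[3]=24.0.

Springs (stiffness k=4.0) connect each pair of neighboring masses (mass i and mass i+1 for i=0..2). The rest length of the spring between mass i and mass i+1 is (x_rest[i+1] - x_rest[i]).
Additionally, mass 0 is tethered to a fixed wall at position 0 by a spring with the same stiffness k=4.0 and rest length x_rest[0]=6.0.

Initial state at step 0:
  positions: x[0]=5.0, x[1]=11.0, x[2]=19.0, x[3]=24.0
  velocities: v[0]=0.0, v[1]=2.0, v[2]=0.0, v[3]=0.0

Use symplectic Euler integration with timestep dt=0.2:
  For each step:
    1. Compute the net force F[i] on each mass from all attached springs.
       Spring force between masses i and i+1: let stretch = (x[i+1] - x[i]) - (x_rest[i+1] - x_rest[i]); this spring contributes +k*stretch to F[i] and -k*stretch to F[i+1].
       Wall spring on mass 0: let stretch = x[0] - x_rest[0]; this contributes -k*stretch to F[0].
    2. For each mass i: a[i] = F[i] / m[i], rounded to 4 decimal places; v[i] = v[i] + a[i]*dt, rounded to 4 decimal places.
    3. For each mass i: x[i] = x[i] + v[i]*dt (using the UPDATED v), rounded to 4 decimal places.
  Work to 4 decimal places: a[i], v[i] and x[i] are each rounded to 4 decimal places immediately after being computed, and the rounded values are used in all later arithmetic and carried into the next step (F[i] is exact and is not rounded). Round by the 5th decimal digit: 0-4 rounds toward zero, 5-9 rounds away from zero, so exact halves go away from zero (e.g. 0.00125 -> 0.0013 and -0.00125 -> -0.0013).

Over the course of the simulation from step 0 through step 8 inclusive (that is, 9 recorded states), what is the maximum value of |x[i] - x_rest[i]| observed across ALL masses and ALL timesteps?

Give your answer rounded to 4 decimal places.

Step 0: x=[5.0000 11.0000 19.0000 24.0000] v=[0.0000 2.0000 0.0000 0.0000]
Step 1: x=[5.1600 11.7200 18.5200 24.0800] v=[0.8000 3.6000 -2.4000 0.4000]
Step 2: x=[5.5440 12.4784 17.8416 24.1952] v=[1.9200 3.7920 -3.3920 0.5760]
Step 3: x=[6.1505 12.9854 17.3217 24.2821] v=[3.0323 2.5350 -2.5997 0.4346]
Step 4: x=[6.8665 13.0926 17.2216 24.2922] v=[3.5798 0.5361 -0.5004 0.0504]
Step 5: x=[7.4800 12.8643 17.5922 24.2166] v=[3.0675 -1.1416 1.8529 -0.3778]
Step 6: x=[7.7582 12.5310 18.2662 24.0911] v=[1.3909 -1.6667 3.3701 -0.6276]
Step 7: x=[7.5587 12.3516 18.9546 23.9796] v=[-0.9974 -0.8968 3.4419 -0.5576]
Step 8: x=[6.9167 12.4619 19.3905 23.9461] v=[-3.2100 0.5513 2.1795 -0.1676]
Max displacement = 1.7582

Answer: 1.7582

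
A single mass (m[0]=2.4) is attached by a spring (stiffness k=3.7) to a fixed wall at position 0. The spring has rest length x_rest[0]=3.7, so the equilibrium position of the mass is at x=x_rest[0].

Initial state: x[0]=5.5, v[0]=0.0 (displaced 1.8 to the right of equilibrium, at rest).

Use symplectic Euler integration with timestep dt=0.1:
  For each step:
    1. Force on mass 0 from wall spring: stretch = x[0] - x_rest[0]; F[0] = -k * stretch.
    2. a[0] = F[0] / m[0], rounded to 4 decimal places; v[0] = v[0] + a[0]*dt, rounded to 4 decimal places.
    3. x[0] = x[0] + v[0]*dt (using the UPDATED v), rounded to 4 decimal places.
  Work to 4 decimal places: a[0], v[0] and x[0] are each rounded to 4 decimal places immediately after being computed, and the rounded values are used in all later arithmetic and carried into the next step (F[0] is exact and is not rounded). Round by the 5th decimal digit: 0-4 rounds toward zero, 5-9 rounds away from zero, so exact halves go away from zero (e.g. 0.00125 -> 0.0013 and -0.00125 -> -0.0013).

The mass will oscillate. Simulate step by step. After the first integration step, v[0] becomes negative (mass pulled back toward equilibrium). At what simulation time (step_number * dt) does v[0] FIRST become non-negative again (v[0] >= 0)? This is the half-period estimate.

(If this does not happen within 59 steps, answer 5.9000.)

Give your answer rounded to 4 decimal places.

Step 0: x=[5.5000] v=[0.0000]
Step 1: x=[5.4723] v=[-0.2775]
Step 2: x=[5.4172] v=[-0.5507]
Step 3: x=[5.3357] v=[-0.8154]
Step 4: x=[5.2289] v=[-1.0676]
Step 5: x=[5.0986] v=[-1.3033]
Step 6: x=[4.9467] v=[-1.5189]
Step 7: x=[4.7756] v=[-1.7111]
Step 8: x=[4.5879] v=[-1.8769]
Step 9: x=[4.3865] v=[-2.0138]
Step 10: x=[4.1745] v=[-2.1196]
Step 11: x=[3.9552] v=[-2.1928]
Step 12: x=[3.7320] v=[-2.2321]
Step 13: x=[3.5083] v=[-2.2370]
Step 14: x=[3.2876] v=[-2.2075]
Step 15: x=[3.0732] v=[-2.1439]
Step 16: x=[2.8685] v=[-2.0473]
Step 17: x=[2.6766] v=[-1.9191]
Step 18: x=[2.5005] v=[-1.7613]
Step 19: x=[2.3429] v=[-1.5764]
Step 20: x=[2.2062] v=[-1.3672]
Step 21: x=[2.0925] v=[-1.1369]
Step 22: x=[2.0036] v=[-0.8891]
Step 23: x=[1.9408] v=[-0.6276]
Step 24: x=[1.9052] v=[-0.3564]
Step 25: x=[1.8972] v=[-0.0797]
Step 26: x=[1.9170] v=[0.1982]
First v>=0 after going negative at step 26, time=2.6000

Answer: 2.6000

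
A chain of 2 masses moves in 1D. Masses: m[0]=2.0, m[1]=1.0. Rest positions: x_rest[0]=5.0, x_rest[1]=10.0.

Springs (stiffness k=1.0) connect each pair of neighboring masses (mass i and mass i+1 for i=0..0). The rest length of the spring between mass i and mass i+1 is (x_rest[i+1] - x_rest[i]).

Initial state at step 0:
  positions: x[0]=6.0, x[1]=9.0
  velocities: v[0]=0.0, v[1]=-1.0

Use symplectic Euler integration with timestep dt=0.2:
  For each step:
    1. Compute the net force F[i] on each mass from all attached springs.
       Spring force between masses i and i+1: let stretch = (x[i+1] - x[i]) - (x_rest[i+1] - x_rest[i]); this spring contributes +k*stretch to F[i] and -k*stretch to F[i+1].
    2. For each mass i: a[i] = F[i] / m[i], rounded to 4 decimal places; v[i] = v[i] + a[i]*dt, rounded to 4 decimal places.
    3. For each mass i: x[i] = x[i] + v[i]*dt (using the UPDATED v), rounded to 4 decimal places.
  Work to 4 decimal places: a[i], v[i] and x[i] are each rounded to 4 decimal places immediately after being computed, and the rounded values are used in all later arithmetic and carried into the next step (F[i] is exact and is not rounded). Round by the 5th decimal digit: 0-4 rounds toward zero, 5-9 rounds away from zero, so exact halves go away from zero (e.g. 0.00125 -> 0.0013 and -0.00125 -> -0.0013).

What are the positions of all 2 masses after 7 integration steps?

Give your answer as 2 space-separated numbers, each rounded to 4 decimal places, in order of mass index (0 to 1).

Answer: 4.9582 9.6837

Derivation:
Step 0: x=[6.0000 9.0000] v=[0.0000 -1.0000]
Step 1: x=[5.9600 8.8800] v=[-0.2000 -0.6000]
Step 2: x=[5.8784 8.8432] v=[-0.4080 -0.1840]
Step 3: x=[5.7561 8.8878] v=[-0.6115 0.2230]
Step 4: x=[5.5964 9.0071] v=[-0.7983 0.5967]
Step 5: x=[5.4050 9.1900] v=[-0.9572 0.9146]
Step 6: x=[5.1893 9.4215] v=[-1.0787 1.1576]
Step 7: x=[4.9582 9.6837] v=[-1.1555 1.3112]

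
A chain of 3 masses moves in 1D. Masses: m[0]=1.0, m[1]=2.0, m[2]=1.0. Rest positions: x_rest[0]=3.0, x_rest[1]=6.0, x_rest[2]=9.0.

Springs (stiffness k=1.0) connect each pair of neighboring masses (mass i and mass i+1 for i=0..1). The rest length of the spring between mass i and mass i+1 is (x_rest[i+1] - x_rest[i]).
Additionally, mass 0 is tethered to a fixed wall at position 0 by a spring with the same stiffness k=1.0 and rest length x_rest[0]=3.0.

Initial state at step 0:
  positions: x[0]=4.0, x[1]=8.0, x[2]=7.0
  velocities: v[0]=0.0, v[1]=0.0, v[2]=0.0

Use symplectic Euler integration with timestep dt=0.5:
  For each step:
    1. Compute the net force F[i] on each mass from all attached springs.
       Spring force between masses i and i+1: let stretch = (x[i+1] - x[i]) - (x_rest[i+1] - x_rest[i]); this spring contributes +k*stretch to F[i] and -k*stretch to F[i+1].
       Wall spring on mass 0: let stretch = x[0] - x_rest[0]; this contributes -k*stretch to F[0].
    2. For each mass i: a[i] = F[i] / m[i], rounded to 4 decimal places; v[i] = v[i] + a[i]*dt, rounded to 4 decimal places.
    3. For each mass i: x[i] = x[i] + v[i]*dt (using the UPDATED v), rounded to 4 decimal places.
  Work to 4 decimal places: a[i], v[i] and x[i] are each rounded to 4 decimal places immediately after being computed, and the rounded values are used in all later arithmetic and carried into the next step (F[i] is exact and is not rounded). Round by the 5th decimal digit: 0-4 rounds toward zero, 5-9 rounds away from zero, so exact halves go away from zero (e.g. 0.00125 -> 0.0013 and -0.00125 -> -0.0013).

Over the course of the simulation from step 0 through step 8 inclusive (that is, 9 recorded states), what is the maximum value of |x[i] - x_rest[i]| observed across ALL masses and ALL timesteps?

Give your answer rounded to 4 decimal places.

Answer: 3.0314

Derivation:
Step 0: x=[4.0000 8.0000 7.0000] v=[0.0000 0.0000 0.0000]
Step 1: x=[4.0000 7.3750 8.0000] v=[0.0000 -1.2500 2.0000]
Step 2: x=[3.8438 6.4063 9.5938] v=[-0.3125 -1.9375 3.1875]
Step 3: x=[3.3672 5.5157 11.1407] v=[-0.9532 -1.7813 3.0938]
Step 4: x=[2.5859 5.0596 12.0314] v=[-1.5626 -0.9122 1.7813]
Step 5: x=[1.7766 5.1658 11.9291] v=[-1.6187 0.2124 -0.2046]
Step 6: x=[1.3704 5.6938 10.8860] v=[-0.8124 1.0560 -2.0863]
Step 7: x=[1.7025 6.3304 9.2948] v=[0.6641 1.2732 -3.1824]
Step 8: x=[2.7659 6.7591 7.7125] v=[2.1268 0.8573 -3.1646]
Max displacement = 3.0314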